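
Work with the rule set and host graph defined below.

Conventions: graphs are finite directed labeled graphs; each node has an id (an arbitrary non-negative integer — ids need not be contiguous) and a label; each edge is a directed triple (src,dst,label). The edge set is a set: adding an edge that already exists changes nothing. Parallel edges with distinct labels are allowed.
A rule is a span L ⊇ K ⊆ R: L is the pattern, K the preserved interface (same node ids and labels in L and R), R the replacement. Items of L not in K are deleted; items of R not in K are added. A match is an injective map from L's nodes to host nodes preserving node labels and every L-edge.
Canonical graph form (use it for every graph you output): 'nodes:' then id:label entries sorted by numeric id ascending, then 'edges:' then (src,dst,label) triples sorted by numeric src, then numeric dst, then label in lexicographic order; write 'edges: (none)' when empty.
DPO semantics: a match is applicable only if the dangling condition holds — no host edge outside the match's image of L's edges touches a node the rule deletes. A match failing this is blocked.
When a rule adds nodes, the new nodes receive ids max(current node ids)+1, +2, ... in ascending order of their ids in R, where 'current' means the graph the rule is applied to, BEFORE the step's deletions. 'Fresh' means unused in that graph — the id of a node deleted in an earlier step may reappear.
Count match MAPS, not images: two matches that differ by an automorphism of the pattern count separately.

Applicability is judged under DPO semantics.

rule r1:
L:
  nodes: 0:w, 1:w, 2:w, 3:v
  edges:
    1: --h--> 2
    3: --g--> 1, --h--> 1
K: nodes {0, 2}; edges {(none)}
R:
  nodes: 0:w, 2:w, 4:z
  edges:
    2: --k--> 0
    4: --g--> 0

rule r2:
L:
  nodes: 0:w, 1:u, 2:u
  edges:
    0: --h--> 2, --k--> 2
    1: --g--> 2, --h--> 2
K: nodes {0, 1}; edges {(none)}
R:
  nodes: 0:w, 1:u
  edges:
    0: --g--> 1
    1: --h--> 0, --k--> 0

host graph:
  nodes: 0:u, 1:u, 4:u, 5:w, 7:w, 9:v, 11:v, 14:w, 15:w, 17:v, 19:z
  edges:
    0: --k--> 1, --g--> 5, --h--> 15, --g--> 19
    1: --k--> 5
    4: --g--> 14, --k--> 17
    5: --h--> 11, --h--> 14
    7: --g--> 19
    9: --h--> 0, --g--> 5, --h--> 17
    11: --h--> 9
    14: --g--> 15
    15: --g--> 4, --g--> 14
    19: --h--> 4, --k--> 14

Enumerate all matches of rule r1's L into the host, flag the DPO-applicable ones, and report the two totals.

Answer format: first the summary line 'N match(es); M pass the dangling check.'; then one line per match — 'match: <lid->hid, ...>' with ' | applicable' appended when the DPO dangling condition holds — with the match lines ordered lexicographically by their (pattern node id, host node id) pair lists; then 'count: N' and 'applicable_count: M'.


0 match(es); 0 pass the dangling check.
count: 0
applicable_count: 0


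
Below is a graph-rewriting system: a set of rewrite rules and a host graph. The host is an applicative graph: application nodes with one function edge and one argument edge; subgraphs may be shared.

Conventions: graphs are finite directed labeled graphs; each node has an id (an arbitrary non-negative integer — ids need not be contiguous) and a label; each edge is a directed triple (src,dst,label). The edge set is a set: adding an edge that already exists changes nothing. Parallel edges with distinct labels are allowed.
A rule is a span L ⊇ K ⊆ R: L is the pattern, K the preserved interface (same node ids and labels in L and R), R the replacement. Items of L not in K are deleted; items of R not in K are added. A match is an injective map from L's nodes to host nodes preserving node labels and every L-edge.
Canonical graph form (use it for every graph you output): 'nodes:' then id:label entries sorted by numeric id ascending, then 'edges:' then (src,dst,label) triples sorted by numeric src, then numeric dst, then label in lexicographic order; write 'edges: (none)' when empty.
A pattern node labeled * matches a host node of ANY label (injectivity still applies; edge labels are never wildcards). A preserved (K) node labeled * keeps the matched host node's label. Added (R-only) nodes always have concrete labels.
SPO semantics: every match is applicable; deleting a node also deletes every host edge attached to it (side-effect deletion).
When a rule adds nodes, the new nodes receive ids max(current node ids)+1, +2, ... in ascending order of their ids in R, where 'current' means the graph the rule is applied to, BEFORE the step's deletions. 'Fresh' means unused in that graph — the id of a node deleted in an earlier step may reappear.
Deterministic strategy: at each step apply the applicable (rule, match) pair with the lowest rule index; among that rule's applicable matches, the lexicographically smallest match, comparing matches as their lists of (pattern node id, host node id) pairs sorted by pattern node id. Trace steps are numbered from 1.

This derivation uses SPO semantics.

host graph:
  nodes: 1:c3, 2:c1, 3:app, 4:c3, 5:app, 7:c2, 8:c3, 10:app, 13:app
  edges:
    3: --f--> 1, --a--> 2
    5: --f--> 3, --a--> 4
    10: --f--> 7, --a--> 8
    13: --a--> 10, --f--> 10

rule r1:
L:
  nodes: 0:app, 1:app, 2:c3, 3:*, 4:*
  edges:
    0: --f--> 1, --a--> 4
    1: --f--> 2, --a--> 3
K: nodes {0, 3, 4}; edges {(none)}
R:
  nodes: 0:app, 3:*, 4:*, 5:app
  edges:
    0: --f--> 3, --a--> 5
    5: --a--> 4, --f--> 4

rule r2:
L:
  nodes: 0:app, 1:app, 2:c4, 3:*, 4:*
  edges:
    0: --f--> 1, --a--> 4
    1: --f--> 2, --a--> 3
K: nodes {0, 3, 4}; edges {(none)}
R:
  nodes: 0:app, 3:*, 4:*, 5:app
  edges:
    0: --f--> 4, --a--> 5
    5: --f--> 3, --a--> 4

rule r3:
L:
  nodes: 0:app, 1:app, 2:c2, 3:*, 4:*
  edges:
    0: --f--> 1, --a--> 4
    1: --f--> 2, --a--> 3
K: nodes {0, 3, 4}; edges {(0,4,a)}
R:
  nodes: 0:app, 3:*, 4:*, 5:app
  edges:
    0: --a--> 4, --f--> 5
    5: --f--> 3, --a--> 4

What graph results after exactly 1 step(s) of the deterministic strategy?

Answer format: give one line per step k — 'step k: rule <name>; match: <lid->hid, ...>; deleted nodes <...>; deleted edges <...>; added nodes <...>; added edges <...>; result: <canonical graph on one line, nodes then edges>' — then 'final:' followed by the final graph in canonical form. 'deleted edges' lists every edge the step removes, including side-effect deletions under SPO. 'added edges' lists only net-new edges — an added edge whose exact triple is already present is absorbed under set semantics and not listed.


step 1: rule r1; match: 0->5, 1->3, 2->1, 3->2, 4->4; deleted nodes 1, 3; deleted edges (3,1,f); (3,2,a); (5,3,f); (5,4,a); added nodes 14; added edges (5,2,f); (5,14,a); (14,4,a); (14,4,f); result: nodes: 2:c1, 4:c3, 5:app, 7:c2, 8:c3, 10:app, 13:app, 14:app edges: (5,2,f); (5,14,a); (10,7,f); (10,8,a); (13,10,a); (13,10,f); (14,4,a); (14,4,f)
final:
nodes: 2:c1, 4:c3, 5:app, 7:c2, 8:c3, 10:app, 13:app, 14:app
edges: (5,2,f); (5,14,a); (10,7,f); (10,8,a); (13,10,a); (13,10,f); (14,4,a); (14,4,f)


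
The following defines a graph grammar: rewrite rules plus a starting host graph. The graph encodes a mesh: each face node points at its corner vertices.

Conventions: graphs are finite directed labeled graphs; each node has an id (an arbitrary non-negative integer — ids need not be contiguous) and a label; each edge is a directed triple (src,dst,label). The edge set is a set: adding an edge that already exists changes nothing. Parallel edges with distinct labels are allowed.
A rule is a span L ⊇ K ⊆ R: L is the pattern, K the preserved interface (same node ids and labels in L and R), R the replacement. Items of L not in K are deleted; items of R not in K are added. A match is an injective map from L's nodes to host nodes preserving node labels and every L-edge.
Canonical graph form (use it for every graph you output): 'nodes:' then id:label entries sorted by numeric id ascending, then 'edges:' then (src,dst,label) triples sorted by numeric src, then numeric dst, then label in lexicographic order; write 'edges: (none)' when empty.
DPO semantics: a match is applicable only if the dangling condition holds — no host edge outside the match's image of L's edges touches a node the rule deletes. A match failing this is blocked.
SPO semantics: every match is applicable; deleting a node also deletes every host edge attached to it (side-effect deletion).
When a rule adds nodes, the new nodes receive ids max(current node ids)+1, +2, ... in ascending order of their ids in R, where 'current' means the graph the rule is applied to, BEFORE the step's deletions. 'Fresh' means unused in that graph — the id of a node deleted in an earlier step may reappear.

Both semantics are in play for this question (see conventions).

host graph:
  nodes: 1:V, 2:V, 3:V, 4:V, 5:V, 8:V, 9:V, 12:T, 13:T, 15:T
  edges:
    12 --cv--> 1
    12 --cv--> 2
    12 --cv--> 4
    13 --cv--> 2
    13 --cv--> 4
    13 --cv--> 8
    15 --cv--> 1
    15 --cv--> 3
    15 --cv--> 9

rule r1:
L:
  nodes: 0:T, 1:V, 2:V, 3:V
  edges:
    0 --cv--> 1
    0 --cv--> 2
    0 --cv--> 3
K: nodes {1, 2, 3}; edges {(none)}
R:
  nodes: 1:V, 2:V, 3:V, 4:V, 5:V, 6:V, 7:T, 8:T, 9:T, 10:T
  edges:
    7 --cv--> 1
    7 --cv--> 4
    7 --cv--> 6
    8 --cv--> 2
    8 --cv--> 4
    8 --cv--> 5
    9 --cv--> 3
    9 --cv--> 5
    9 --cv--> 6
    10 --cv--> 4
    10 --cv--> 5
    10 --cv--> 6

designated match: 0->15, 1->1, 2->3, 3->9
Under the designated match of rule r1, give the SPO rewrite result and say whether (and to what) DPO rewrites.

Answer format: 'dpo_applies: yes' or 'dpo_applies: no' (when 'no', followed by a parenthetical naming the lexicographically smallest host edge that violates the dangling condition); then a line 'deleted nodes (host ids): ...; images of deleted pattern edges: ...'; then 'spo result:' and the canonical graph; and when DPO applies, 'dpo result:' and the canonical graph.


dpo_applies: yes
deleted nodes (host ids): 15; images of deleted pattern edges: (15,1,cv); (15,3,cv); (15,9,cv)
spo result:
nodes: 1:V, 2:V, 3:V, 4:V, 5:V, 8:V, 9:V, 12:T, 13:T, 16:V, 17:V, 18:V, 19:T, 20:T, 21:T, 22:T
edges: (12,1,cv); (12,2,cv); (12,4,cv); (13,2,cv); (13,4,cv); (13,8,cv); (19,1,cv); (19,16,cv); (19,18,cv); (20,3,cv); (20,16,cv); (20,17,cv); (21,9,cv); (21,17,cv); (21,18,cv); (22,16,cv); (22,17,cv); (22,18,cv)
dpo result:
nodes: 1:V, 2:V, 3:V, 4:V, 5:V, 8:V, 9:V, 12:T, 13:T, 16:V, 17:V, 18:V, 19:T, 20:T, 21:T, 22:T
edges: (12,1,cv); (12,2,cv); (12,4,cv); (13,2,cv); (13,4,cv); (13,8,cv); (19,1,cv); (19,16,cv); (19,18,cv); (20,3,cv); (20,16,cv); (20,17,cv); (21,9,cv); (21,17,cv); (21,18,cv); (22,16,cv); (22,17,cv); (22,18,cv)


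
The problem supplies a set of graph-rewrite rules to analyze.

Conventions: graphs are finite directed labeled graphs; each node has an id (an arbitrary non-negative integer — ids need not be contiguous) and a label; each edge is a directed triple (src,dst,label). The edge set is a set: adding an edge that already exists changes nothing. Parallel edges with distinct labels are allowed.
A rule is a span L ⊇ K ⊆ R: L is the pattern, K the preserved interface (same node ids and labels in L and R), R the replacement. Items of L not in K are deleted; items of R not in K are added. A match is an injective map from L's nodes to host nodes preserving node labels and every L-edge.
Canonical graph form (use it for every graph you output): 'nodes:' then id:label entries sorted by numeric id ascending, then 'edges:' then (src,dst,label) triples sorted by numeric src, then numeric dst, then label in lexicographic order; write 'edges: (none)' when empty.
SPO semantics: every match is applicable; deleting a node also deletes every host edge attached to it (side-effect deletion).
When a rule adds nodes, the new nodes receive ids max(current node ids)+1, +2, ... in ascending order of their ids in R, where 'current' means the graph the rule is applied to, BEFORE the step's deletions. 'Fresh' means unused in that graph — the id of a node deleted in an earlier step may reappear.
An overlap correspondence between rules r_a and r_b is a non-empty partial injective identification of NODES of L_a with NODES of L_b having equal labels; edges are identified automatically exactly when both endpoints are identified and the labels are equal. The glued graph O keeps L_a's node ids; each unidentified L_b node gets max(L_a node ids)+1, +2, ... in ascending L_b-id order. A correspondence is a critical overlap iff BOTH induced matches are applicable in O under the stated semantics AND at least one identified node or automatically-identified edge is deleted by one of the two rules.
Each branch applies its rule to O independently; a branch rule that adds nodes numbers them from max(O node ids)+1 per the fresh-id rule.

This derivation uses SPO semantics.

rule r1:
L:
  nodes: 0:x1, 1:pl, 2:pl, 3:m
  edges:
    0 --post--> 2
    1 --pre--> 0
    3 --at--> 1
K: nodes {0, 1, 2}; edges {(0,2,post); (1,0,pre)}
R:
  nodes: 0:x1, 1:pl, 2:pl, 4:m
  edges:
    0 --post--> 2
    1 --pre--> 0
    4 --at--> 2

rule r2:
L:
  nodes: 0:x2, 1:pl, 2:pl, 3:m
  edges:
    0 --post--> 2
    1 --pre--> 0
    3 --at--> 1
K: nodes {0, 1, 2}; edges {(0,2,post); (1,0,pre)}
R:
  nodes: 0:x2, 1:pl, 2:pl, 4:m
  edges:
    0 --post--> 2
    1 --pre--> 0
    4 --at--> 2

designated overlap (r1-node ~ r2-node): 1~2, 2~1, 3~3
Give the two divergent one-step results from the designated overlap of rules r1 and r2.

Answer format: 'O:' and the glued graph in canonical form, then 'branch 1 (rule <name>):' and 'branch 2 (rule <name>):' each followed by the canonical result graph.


O:
nodes: 0:x1, 1:pl, 2:pl, 3:m, 4:x2
edges: (0,2,post); (1,0,pre); (2,4,pre); (3,1,at); (3,2,at); (4,1,post)
branch 1 (rule r1):
nodes: 0:x1, 1:pl, 2:pl, 4:x2, 5:m
edges: (0,2,post); (1,0,pre); (2,4,pre); (4,1,post); (5,2,at)
branch 2 (rule r2):
nodes: 0:x1, 1:pl, 2:pl, 4:x2, 5:m
edges: (0,2,post); (1,0,pre); (2,4,pre); (4,1,post); (5,1,at)


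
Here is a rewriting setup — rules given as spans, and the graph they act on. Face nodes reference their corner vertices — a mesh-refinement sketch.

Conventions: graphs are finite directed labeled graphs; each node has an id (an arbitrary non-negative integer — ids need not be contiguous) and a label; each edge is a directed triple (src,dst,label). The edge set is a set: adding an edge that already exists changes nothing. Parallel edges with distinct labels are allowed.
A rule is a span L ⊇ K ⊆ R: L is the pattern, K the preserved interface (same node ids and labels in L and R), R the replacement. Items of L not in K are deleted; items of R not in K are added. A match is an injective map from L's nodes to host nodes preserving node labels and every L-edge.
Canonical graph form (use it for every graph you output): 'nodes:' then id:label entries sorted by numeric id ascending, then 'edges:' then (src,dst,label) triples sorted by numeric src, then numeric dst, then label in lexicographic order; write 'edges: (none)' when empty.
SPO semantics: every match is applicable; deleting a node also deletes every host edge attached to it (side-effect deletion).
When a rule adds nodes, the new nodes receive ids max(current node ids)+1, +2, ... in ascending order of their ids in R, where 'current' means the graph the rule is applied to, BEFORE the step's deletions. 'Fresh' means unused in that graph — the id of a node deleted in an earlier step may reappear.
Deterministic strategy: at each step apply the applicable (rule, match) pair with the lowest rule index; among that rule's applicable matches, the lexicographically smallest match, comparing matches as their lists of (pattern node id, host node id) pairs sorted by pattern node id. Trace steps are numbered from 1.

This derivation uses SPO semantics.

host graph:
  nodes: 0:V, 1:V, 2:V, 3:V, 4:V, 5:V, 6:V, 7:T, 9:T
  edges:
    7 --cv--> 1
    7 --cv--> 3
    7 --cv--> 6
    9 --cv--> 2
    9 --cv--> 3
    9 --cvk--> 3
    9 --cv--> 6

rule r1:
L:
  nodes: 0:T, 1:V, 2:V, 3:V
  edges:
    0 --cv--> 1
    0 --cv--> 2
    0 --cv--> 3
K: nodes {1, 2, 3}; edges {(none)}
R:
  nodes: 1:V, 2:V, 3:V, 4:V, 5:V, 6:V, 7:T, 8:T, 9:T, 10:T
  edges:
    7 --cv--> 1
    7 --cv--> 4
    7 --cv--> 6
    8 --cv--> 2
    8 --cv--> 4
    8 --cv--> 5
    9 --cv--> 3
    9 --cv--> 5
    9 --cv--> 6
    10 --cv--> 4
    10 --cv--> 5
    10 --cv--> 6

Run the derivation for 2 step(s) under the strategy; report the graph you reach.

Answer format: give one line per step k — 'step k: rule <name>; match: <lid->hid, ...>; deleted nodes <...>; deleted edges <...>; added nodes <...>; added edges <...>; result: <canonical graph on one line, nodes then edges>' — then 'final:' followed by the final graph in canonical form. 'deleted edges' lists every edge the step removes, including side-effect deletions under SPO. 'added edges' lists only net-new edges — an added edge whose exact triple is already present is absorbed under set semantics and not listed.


step 1: rule r1; match: 0->7, 1->1, 2->3, 3->6; deleted nodes 7; deleted edges (7,1,cv); (7,3,cv); (7,6,cv); added nodes 10, 11, 12, 13, 14, 15, 16; added edges (13,1,cv); (13,10,cv); (13,12,cv); (14,3,cv); (14,10,cv); (14,11,cv); (15,6,cv); (15,11,cv); (15,12,cv); (16,10,cv); (16,11,cv); (16,12,cv); result: nodes: 0:V, 1:V, 2:V, 3:V, 4:V, 5:V, 6:V, 9:T, 10:V, 11:V, 12:V, 13:T, 14:T, 15:T, 16:T edges: (9,2,cv); (9,3,cv); (9,3,cvk); (9,6,cv); (13,1,cv); (13,10,cv); (13,12,cv); (14,3,cv); (14,10,cv); (14,11,cv); (15,6,cv); (15,11,cv); (15,12,cv); (16,10,cv); (16,11,cv); (16,12,cv)
step 2: rule r1; match: 0->9, 1->2, 2->3, 3->6; deleted nodes 9; deleted edges (9,2,cv); (9,3,cv); (9,3,cvk); (9,6,cv); added nodes 17, 18, 19, 20, 21, 22, 23; added edges (20,2,cv); (20,17,cv); (20,19,cv); (21,3,cv); (21,17,cv); (21,18,cv); (22,6,cv); (22,18,cv); (22,19,cv); (23,17,cv); (23,18,cv); (23,19,cv); result: nodes: 0:V, 1:V, 2:V, 3:V, 4:V, 5:V, 6:V, 10:V, 11:V, 12:V, 13:T, 14:T, 15:T, 16:T, 17:V, 18:V, 19:V, 20:T, 21:T, 22:T, 23:T edges: (13,1,cv); (13,10,cv); (13,12,cv); (14,3,cv); (14,10,cv); (14,11,cv); (15,6,cv); (15,11,cv); (15,12,cv); (16,10,cv); (16,11,cv); (16,12,cv); (20,2,cv); (20,17,cv); (20,19,cv); (21,3,cv); (21,17,cv); (21,18,cv); (22,6,cv); (22,18,cv); (22,19,cv); (23,17,cv); (23,18,cv); (23,19,cv)
final:
nodes: 0:V, 1:V, 2:V, 3:V, 4:V, 5:V, 6:V, 10:V, 11:V, 12:V, 13:T, 14:T, 15:T, 16:T, 17:V, 18:V, 19:V, 20:T, 21:T, 22:T, 23:T
edges: (13,1,cv); (13,10,cv); (13,12,cv); (14,3,cv); (14,10,cv); (14,11,cv); (15,6,cv); (15,11,cv); (15,12,cv); (16,10,cv); (16,11,cv); (16,12,cv); (20,2,cv); (20,17,cv); (20,19,cv); (21,3,cv); (21,17,cv); (21,18,cv); (22,6,cv); (22,18,cv); (22,19,cv); (23,17,cv); (23,18,cv); (23,19,cv)


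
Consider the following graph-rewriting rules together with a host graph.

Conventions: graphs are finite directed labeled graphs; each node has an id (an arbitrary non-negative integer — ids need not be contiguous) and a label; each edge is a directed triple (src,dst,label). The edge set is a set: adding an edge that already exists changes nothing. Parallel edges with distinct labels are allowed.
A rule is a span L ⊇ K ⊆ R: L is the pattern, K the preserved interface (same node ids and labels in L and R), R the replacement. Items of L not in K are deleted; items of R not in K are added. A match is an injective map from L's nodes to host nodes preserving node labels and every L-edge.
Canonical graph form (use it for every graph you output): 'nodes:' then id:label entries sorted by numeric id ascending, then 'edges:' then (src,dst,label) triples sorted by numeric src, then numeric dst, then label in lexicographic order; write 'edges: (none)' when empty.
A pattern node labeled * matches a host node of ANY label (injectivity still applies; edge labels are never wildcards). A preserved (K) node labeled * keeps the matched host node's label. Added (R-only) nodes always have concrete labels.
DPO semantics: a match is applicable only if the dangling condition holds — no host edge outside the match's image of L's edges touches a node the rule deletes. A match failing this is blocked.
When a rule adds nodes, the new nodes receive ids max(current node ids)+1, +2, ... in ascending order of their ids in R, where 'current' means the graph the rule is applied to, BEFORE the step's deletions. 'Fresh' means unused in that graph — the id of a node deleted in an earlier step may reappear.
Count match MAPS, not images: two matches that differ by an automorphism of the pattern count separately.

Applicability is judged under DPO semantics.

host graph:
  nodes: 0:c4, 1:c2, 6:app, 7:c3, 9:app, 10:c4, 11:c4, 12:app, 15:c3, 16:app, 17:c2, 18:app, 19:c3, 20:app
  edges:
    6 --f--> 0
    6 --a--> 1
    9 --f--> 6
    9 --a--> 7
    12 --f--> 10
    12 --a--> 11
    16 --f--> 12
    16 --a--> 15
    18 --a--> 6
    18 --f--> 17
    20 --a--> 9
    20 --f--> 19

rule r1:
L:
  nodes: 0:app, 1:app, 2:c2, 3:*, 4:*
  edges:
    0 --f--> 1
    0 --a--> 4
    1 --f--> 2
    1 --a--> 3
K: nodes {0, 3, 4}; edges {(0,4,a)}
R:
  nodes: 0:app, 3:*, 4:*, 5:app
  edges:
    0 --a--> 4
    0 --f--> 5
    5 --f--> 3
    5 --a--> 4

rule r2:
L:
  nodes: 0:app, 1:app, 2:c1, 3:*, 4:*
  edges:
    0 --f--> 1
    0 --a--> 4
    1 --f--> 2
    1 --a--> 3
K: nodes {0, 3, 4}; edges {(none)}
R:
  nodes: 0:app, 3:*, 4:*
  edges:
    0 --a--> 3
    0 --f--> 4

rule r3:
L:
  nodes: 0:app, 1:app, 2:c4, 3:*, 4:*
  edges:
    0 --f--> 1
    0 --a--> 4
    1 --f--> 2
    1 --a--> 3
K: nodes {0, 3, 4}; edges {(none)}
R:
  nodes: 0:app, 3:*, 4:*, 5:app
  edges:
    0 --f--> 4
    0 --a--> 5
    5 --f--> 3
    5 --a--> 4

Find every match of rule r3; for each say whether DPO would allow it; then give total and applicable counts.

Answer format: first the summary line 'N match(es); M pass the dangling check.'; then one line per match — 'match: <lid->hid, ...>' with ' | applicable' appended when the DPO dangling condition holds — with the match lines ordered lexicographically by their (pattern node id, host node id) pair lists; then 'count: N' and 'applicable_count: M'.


2 match(es); 1 pass the dangling check.
match: 0->9, 1->6, 2->0, 3->1, 4->7
match: 0->16, 1->12, 2->10, 3->11, 4->15 | applicable
count: 2
applicable_count: 1


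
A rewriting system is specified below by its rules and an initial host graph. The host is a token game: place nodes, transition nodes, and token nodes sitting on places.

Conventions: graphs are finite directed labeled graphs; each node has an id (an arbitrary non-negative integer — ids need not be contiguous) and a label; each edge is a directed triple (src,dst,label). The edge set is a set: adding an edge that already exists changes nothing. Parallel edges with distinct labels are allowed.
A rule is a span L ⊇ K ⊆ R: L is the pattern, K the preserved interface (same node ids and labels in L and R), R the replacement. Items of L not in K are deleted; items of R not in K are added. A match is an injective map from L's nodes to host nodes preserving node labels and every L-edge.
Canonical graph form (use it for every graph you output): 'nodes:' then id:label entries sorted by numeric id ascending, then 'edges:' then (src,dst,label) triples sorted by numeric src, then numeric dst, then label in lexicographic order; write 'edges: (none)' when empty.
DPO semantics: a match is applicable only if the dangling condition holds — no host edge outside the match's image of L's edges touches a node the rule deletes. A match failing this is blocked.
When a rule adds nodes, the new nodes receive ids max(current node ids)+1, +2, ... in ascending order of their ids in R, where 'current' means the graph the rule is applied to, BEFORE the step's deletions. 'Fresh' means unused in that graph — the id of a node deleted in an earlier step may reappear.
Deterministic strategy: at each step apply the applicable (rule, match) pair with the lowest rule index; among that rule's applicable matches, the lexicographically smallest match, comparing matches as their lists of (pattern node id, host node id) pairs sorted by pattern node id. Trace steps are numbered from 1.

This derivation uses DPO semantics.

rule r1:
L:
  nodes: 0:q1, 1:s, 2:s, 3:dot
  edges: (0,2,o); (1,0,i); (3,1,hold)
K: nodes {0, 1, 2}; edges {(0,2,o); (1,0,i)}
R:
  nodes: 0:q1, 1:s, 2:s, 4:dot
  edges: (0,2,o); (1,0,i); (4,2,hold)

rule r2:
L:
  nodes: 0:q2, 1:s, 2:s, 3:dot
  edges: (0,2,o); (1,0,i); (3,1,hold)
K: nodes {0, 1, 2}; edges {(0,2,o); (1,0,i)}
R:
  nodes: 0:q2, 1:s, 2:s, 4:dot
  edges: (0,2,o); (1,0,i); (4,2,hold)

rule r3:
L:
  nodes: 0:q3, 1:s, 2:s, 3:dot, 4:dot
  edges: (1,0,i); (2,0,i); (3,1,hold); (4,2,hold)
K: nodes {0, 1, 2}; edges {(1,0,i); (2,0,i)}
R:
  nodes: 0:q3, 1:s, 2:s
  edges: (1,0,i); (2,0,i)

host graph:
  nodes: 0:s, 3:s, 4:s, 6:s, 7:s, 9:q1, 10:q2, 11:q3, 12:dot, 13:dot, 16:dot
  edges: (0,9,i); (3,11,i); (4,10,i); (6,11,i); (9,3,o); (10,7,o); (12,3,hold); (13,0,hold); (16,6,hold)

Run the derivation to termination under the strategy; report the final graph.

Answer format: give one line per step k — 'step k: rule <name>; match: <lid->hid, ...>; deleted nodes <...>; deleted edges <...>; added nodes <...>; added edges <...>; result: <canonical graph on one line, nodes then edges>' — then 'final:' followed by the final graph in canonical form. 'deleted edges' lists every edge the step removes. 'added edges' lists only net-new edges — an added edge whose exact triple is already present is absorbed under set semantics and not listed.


step 1: rule r1; match: 0->9, 1->0, 2->3, 3->13; deleted nodes 13; deleted edges (13,0,hold); added nodes 17; added edges (17,3,hold); result: nodes: 0:s, 3:s, 4:s, 6:s, 7:s, 9:q1, 10:q2, 11:q3, 12:dot, 16:dot, 17:dot edges: (0,9,i); (3,11,i); (4,10,i); (6,11,i); (9,3,o); (10,7,o); (12,3,hold); (16,6,hold); (17,3,hold)
step 2: rule r3; match: 0->11, 1->3, 2->6, 3->12, 4->16; deleted nodes 12, 16; deleted edges (12,3,hold); (16,6,hold); added nodes (none); added edges (none); result: nodes: 0:s, 3:s, 4:s, 6:s, 7:s, 9:q1, 10:q2, 11:q3, 17:dot edges: (0,9,i); (3,11,i); (4,10,i); (6,11,i); (9,3,o); (10,7,o); (17,3,hold)
final:
nodes: 0:s, 3:s, 4:s, 6:s, 7:s, 9:q1, 10:q2, 11:q3, 17:dot
edges: (0,9,i); (3,11,i); (4,10,i); (6,11,i); (9,3,o); (10,7,o); (17,3,hold)


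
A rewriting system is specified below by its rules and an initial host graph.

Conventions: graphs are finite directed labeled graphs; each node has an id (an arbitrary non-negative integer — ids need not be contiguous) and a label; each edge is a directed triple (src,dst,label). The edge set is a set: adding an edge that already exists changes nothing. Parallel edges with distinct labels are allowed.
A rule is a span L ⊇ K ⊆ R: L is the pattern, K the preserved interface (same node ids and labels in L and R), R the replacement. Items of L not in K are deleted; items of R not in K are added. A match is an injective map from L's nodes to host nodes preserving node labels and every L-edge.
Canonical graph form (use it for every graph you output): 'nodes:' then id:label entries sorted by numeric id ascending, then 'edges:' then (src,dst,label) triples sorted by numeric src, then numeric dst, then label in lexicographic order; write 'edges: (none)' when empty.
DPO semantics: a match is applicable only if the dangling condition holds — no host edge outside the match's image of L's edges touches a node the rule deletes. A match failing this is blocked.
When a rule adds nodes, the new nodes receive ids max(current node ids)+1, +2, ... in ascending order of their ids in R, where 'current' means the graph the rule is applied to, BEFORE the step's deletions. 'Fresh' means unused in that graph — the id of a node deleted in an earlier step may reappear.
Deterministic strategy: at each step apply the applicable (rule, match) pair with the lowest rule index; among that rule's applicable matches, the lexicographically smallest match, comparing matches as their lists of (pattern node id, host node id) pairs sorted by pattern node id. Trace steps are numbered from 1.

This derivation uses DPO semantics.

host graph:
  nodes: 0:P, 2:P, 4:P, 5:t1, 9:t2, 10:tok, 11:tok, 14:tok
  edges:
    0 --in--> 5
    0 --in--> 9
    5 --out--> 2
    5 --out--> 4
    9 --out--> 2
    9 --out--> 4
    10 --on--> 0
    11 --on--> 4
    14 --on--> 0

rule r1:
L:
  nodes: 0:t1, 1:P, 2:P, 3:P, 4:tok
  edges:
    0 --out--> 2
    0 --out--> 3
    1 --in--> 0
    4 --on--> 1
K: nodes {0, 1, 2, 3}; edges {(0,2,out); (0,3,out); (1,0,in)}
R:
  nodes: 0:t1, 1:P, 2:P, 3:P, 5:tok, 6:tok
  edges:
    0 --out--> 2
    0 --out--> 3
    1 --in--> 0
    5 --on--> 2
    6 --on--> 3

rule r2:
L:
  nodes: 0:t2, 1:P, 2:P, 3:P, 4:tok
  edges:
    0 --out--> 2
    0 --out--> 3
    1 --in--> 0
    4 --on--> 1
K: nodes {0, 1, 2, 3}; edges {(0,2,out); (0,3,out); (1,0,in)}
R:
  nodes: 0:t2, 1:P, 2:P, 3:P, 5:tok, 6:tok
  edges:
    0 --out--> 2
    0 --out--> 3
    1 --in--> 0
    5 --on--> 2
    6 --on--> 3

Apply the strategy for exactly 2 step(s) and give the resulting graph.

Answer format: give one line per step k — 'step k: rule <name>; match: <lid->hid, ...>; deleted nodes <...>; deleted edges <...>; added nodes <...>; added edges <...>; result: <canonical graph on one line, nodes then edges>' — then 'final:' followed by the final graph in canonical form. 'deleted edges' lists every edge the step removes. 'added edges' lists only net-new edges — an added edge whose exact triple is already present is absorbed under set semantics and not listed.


step 1: rule r1; match: 0->5, 1->0, 2->2, 3->4, 4->10; deleted nodes 10; deleted edges (10,0,on); added nodes 15, 16; added edges (15,2,on); (16,4,on); result: nodes: 0:P, 2:P, 4:P, 5:t1, 9:t2, 11:tok, 14:tok, 15:tok, 16:tok edges: (0,5,in); (0,9,in); (5,2,out); (5,4,out); (9,2,out); (9,4,out); (11,4,on); (14,0,on); (15,2,on); (16,4,on)
step 2: rule r1; match: 0->5, 1->0, 2->2, 3->4, 4->14; deleted nodes 14; deleted edges (14,0,on); added nodes 17, 18; added edges (17,2,on); (18,4,on); result: nodes: 0:P, 2:P, 4:P, 5:t1, 9:t2, 11:tok, 15:tok, 16:tok, 17:tok, 18:tok edges: (0,5,in); (0,9,in); (5,2,out); (5,4,out); (9,2,out); (9,4,out); (11,4,on); (15,2,on); (16,4,on); (17,2,on); (18,4,on)
final:
nodes: 0:P, 2:P, 4:P, 5:t1, 9:t2, 11:tok, 15:tok, 16:tok, 17:tok, 18:tok
edges: (0,5,in); (0,9,in); (5,2,out); (5,4,out); (9,2,out); (9,4,out); (11,4,on); (15,2,on); (16,4,on); (17,2,on); (18,4,on)


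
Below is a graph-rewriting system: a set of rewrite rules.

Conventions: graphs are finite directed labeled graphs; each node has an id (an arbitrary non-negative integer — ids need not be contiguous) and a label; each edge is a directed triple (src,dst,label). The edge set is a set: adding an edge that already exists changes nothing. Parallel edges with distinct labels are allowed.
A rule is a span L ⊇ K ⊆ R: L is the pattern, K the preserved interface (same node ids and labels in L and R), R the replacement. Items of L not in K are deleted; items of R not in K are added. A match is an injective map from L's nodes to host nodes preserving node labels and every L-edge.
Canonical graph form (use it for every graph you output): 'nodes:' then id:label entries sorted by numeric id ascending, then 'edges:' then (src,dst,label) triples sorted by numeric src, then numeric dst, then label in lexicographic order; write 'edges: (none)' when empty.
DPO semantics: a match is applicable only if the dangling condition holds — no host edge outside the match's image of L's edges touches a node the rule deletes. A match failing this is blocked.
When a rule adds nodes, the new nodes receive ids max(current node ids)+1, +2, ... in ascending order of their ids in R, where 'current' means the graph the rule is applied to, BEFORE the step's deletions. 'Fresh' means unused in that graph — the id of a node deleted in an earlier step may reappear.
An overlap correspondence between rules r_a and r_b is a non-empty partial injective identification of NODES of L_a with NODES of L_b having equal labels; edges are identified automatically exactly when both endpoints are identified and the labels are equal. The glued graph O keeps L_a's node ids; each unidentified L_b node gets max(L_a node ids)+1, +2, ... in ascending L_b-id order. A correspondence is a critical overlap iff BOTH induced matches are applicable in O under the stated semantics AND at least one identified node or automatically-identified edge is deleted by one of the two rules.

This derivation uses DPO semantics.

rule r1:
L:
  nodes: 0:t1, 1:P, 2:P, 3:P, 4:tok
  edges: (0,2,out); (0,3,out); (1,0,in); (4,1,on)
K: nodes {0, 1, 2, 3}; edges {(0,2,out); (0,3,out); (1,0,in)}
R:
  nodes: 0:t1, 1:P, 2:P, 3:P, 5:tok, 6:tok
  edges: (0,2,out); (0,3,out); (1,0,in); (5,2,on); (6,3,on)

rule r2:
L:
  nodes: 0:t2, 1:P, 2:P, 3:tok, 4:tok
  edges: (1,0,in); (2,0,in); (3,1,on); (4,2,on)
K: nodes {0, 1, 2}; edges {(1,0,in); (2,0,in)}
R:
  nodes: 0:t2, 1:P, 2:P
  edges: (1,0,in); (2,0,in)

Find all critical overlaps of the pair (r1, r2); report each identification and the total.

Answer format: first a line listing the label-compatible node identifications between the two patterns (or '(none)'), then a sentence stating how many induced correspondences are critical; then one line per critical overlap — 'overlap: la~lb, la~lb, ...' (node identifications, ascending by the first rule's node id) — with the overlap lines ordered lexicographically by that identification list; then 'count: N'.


label-compatible node identifications between L(r1) and L(r2): 1~1, 1~2, 2~1, 2~2, 3~1, 3~2, 4~3, 4~4
6 of the induced correspondences are critical overlaps of r1 and r2.
overlap: 1~1, 2~2, 4~3
overlap: 1~1, 3~2, 4~3
overlap: 1~1, 4~3
overlap: 1~2, 2~1, 4~4
overlap: 1~2, 3~1, 4~4
overlap: 1~2, 4~4
count: 6


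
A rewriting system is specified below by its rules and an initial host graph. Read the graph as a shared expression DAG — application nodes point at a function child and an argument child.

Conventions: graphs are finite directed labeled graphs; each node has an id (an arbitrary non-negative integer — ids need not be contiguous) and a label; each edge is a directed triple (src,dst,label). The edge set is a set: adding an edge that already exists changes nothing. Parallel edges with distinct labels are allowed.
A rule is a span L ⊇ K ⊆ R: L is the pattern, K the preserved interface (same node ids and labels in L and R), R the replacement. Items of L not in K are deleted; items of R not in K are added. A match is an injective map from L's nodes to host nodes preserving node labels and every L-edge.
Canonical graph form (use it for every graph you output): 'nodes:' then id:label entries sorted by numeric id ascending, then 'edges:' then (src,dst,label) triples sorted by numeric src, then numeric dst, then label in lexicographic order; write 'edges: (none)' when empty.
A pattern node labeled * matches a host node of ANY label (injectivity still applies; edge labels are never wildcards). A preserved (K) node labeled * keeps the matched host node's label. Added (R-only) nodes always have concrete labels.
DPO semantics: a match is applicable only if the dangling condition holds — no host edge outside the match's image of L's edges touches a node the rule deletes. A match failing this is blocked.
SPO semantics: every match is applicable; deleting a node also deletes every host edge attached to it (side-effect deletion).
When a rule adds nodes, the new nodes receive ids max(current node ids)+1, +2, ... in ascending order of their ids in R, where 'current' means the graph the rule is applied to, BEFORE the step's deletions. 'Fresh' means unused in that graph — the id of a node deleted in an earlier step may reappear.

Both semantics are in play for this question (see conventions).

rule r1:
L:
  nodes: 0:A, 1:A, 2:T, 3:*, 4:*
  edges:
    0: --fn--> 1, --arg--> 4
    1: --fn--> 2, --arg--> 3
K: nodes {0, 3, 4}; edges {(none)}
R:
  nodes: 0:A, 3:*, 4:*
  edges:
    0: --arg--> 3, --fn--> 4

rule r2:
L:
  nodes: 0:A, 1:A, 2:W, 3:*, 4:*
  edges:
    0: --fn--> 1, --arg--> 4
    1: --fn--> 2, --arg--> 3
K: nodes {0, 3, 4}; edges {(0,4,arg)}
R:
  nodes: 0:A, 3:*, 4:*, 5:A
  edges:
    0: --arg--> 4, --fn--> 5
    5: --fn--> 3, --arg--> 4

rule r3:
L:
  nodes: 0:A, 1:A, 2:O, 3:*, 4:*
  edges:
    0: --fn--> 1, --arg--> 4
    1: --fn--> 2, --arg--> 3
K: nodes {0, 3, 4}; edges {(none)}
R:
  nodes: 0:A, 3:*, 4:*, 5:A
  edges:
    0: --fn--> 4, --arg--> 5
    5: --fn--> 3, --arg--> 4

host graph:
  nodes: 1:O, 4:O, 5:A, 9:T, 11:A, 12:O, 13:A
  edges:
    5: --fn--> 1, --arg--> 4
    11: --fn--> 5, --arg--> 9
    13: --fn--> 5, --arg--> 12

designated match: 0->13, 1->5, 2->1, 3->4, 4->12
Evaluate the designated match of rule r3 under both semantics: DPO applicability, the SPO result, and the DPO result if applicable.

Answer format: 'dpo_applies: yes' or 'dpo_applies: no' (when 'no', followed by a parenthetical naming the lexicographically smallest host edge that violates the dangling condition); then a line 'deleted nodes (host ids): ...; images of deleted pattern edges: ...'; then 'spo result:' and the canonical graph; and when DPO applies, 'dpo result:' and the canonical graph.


dpo_applies: no
(the rule deletes node 5, which keeps host edge (11,5,fn) outside the match image — the dangling condition fails, DPO blocks; SPO proceeds and side-deletes such edges)
deleted nodes (host ids): 1, 5; images of deleted pattern edges: (5,1,fn); (5,4,arg); (13,5,fn); (13,12,arg)
spo result:
nodes: 4:O, 9:T, 11:A, 12:O, 13:A, 14:A
edges: (11,9,arg); (13,12,fn); (13,14,arg); (14,4,fn); (14,12,arg)


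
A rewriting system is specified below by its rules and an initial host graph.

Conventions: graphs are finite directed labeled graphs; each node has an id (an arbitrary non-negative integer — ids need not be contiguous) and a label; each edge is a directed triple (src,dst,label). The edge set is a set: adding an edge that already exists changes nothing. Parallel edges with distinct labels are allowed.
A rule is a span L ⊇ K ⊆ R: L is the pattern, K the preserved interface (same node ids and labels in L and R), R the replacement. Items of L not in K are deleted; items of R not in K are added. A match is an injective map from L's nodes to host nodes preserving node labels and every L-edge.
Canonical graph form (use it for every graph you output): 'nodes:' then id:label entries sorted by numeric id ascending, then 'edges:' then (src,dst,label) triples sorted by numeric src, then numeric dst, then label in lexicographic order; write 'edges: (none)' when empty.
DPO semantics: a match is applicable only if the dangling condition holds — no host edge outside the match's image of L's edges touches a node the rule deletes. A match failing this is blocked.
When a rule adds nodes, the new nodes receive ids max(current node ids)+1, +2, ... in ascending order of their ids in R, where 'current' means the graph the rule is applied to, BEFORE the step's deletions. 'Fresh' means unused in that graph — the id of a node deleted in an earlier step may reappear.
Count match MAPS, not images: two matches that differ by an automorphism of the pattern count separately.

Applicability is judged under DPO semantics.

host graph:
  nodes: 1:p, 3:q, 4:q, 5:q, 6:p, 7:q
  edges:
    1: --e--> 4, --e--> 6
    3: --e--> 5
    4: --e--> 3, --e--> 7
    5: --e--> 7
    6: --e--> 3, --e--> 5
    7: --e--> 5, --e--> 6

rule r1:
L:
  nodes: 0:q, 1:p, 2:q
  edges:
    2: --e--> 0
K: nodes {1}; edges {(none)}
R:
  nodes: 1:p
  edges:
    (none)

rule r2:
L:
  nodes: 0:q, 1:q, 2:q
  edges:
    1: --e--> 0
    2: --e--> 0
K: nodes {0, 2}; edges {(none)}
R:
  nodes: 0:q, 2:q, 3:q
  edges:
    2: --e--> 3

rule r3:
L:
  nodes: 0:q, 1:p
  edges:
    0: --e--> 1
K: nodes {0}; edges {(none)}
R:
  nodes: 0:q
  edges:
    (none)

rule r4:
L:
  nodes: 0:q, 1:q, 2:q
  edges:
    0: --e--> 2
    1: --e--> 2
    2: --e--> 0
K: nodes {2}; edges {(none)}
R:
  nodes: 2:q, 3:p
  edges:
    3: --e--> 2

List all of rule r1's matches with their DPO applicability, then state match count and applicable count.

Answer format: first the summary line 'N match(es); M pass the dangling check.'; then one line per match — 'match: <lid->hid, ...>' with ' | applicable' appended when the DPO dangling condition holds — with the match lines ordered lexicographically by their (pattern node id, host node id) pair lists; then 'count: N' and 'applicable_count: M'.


10 match(es); 0 pass the dangling check.
match: 0->3, 1->1, 2->4
match: 0->3, 1->6, 2->4
match: 0->5, 1->1, 2->3
match: 0->5, 1->1, 2->7
match: 0->5, 1->6, 2->3
match: 0->5, 1->6, 2->7
match: 0->7, 1->1, 2->4
match: 0->7, 1->1, 2->5
match: 0->7, 1->6, 2->4
match: 0->7, 1->6, 2->5
count: 10
applicable_count: 0
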